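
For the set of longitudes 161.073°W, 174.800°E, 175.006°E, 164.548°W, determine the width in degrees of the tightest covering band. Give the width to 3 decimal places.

24.127°

Sort the longitudes: -164.548°, -161.073°, +174.800°, +175.006°.
Eastward gaps between consecutive values (wrapping around): 3.475°, 335.873°, 0.206°, 20.446°.
Largest gap = 335.873° ⇒ minimal covering band is its complement: 360° − 335.873° = 24.127°.
Band runs from +174.800° eastward to -161.073°, crossing the antimeridian.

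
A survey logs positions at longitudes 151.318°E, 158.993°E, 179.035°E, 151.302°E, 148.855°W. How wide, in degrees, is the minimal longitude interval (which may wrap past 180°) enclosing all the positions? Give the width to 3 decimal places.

59.843°

Sort the longitudes: -148.855°, +151.302°, +151.318°, +158.993°, +179.035°.
Eastward gaps between consecutive values (wrapping around): 300.157°, 0.016°, 7.675°, 20.042°, 32.110°.
Largest gap = 300.157° ⇒ minimal covering band is its complement: 360° − 300.157° = 59.843°.
Band runs from +151.302° eastward to -148.855°, crossing the antimeridian.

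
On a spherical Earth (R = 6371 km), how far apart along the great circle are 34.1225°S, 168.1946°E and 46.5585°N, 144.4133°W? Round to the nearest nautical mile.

Δλ = -144.4133 − 168.1946 = -312.6079°; wrapped into (−180°, 180°]: 47.3921°.
Δφ = 46.5585 − -34.1225 = 80.6810°.
a = sin²(Δφ/2) + cos φ₁ · cos φ₂ · sin²(Δλ/2) = 0.510972.
c = 2·atan2(√a, √(1−a)) = 1.59274 rad → d = 6371·c ≈ 10147.36 km ≈ 5479.14 nmi.

5479 nmi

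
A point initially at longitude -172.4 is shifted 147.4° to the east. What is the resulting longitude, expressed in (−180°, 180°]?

Start at -172.4°; shift +147.4° → -25.0°.
-25.0° already lies in (−180°, 180°].

-25.0°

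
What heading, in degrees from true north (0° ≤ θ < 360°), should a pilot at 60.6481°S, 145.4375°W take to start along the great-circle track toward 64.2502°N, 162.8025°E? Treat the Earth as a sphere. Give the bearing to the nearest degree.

333°

Δλ = 162.8025 − -145.4375 = 308.2400°; wrapped into (−180°, 180°]: -51.7600°.
θ = atan2( sin Δλ · cos φ₂ , cos φ₁ · sin φ₂ − sin φ₁ · cos φ₂ · cos Δλ )
  = atan2(-0.34122, 0.67588) = -26.787° → normalised to [0°, 360°): 333.213°.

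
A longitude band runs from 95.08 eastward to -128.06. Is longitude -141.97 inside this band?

Band width going east from +95.08° to -128.06°: ((-128.06 − 95.08) mod 360) = 136.86°.
Offset of -141.97° east of the west edge: ((-141.97 − 95.08) mod 360) = 122.95°.
122.95° ≤ 136.86° ⇒ inside.

Yes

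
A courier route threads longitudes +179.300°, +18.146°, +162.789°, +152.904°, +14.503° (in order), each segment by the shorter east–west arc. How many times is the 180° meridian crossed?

0

Leg 1: +179.300° → +18.146°, shortest Δλ = -161.154° (west) — does not cross 180°.
Leg 2: +18.146° → +162.789°, shortest Δλ = 144.643° (east) — does not cross 180°.
Leg 3: +162.789° → +152.904°, shortest Δλ = -9.885° (west) — does not cross 180°.
Leg 4: +152.904° → +14.503°, shortest Δλ = -138.401° (west) — does not cross 180°.
Total crossings: 0.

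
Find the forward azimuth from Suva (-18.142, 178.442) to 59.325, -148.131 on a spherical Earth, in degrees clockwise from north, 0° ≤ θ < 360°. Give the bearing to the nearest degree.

16°

Δλ = -148.131 − 178.442 = -326.573°; wrapped into (−180°, 180°]: 33.427°.
θ = atan2( sin Δλ · cos φ₂ , cos φ₁ · sin φ₂ − sin φ₁ · cos φ₂ · cos Δλ )
  = atan2(0.28104, 0.94990) = 16.481° → normalised to [0°, 360°): 16.481°.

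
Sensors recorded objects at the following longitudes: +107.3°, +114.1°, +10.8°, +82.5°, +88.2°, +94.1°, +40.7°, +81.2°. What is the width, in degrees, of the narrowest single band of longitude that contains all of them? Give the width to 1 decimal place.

103.3°

Sort the longitudes: +10.8°, +40.7°, +81.2°, +82.5°, +88.2°, +94.1°, +107.3°, +114.1°.
Eastward gaps between consecutive values (wrapping around): 29.9°, 40.5°, 1.3°, 5.7°, 5.9°, 13.2°, 6.8°, 256.7°.
Largest gap = 256.7° ⇒ minimal covering band is its complement: 360° − 256.7° = 103.3°.
Band runs from +10.8° eastward to +114.1°.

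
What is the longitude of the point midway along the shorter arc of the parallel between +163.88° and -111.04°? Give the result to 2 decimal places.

Signed shortest Δλ from +163.88° to -111.04° is +85.08°.
Midpoint longitude = +163.88° + (+85.08°)/2 = +163.88° + 42.54° = +206.42°.
Normalise into (−180°, 180°]: -153.58°.
(The naïve average (+163.88 + -111.04)/2 = 26.42° is on the wrong side of the globe.)

-153.58°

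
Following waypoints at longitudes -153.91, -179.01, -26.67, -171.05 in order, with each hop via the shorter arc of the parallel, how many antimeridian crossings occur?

Leg 1: -153.91° → -179.01°, shortest Δλ = -25.1° (west) — does not cross 180°.
Leg 2: -179.01° → -26.67°, shortest Δλ = 152.34° (east) — does not cross 180°.
Leg 3: -26.67° → -171.05°, shortest Δλ = -144.38° (west) — does not cross 180°.
Total crossings: 0.

0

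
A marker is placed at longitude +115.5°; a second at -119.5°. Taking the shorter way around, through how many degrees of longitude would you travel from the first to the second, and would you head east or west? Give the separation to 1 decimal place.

125.0° east

Raw difference: -119.5 − 115.5 = -235.0°.
Normalise into (−180°, 180°]: -235.0° + 360° = 125.0°.
Positive ⇒ the second point lies to the east; separation 125.0°.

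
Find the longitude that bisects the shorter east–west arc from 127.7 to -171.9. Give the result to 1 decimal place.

+157.9°

Signed shortest Δλ from +127.7° to -171.9° is +60.4°.
Midpoint longitude = +127.7° + (+60.4°)/2 = +127.7° + 30.2° = +157.9°.
(The naïve average (+127.7 + -171.9)/2 = -22.1° is on the wrong side of the globe.)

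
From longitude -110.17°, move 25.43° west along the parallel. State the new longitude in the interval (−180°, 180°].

Start at -110.17°; shift −25.43° → -135.60°.
-135.60° already lies in (−180°, 180°].

-135.60°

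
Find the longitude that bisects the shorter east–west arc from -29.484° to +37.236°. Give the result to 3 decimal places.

+3.876°

Signed shortest Δλ from -29.484° to +37.236° is +66.720°.
Midpoint longitude = -29.484° + (+66.720°)/2 = -29.484° + 33.360° = +3.876°.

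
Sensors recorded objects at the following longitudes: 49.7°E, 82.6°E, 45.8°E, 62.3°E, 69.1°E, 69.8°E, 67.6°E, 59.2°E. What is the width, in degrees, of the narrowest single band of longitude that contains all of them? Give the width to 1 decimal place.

Sort the longitudes: +45.8°, +49.7°, +59.2°, +62.3°, +67.6°, +69.1°, +69.8°, +82.6°.
Eastward gaps between consecutive values (wrapping around): 3.9°, 9.5°, 3.1°, 5.3°, 1.5°, 0.7°, 12.8°, 323.2°.
Largest gap = 323.2° ⇒ minimal covering band is its complement: 360° − 323.2° = 36.8°.
Band runs from +45.8° eastward to +82.6°.

36.8°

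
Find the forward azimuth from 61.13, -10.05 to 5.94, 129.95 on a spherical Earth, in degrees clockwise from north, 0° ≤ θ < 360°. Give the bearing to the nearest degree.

42°

Δλ = 129.95 − -10.05 = 140.00°.
θ = atan2( sin Δλ · cos φ₂ , cos φ₁ · sin φ₂ − sin φ₁ · cos φ₂ · cos Δλ )
  = atan2(0.63934, 0.71720) = 41.715° → normalised to [0°, 360°): 41.715°.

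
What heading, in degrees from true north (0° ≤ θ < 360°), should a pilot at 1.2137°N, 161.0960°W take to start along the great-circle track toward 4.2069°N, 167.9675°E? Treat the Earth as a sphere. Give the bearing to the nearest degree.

Δλ = 167.9675 − -161.0960 = 329.0635°; wrapped into (−180°, 180°]: -30.9365°.
θ = atan2( sin Δλ · cos φ₂ , cos φ₁ · sin φ₂ − sin φ₁ · cos φ₂ · cos Δλ )
  = atan2(-0.51270, 0.05522) = -83.852° → normalised to [0°, 360°): 276.148°.

276°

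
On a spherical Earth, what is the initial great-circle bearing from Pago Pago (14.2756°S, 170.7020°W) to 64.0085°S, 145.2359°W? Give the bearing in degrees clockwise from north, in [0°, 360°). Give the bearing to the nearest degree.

166°

Δλ = -145.2359 − -170.7020 = 25.4661°.
θ = atan2( sin Δλ · cos φ₂ , cos φ₁ · sin φ₂ − sin φ₁ · cos φ₂ · cos Δλ )
  = atan2(0.18843, -0.77354) = 166.310° → normalised to [0°, 360°): 166.310°.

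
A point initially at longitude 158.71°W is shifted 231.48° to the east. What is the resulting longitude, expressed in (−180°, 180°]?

Start at -158.71°; shift +231.48° → +72.77°.
+72.77° already lies in (−180°, 180°].

72.77°E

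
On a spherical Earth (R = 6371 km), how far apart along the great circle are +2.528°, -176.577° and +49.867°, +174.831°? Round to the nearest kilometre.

Δλ = 174.831 − -176.577 = 351.408°; wrapped into (−180°, 180°]: -8.592°.
Δφ = 49.867 − 2.528 = 47.339°.
a = sin²(Δφ/2) + cos φ₁ · cos φ₂ · sin²(Δλ/2) = 0.164784.
c = 2·atan2(√a, √(1−a)) = 0.83600 rad → d = 6371·c ≈ 5326.19 km.

5326 km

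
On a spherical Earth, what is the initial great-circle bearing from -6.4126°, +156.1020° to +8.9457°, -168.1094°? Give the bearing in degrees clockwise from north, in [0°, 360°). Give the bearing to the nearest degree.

Δλ = -168.1094 − 156.1020 = -324.2114°; wrapped into (−180°, 180°]: 35.7886°.
θ = atan2( sin Δλ · cos φ₂ , cos φ₁ · sin φ₂ − sin φ₁ · cos φ₂ · cos Δλ )
  = atan2(0.57768, 0.24402) = 67.100° → normalised to [0°, 360°): 67.100°.

67°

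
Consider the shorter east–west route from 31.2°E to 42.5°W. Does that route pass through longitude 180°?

Signed shortest Δλ = ((-42.5 − 31.2 + 180) mod 360) − 180 = -73.7°.
Going west by 73.7° from +31.2° reaches -42.5° without touching 180°.

No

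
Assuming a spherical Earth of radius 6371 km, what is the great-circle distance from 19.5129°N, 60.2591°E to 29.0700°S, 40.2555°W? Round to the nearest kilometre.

Δλ = -40.2555 − 60.2591 = -100.5146°.
Δφ = -29.0700 − 19.5129 = -48.5829°.
a = sin²(Δφ/2) + cos φ₁ · cos φ₂ · sin²(Δλ/2) = 0.656315.
c = 2·atan2(√a, √(1−a)) = 1.88876 rad → d = 6371·c ≈ 12033.27 km.

12033 km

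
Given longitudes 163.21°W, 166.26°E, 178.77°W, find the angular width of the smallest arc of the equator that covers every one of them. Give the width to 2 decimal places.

Sort the longitudes: -178.77°, -163.21°, +166.26°.
Eastward gaps between consecutive values (wrapping around): 15.56°, 329.47°, 14.97°.
Largest gap = 329.47° ⇒ minimal covering band is its complement: 360° − 329.47° = 30.53°.
Band runs from +166.26° eastward to -163.21°, crossing the antimeridian.

30.53°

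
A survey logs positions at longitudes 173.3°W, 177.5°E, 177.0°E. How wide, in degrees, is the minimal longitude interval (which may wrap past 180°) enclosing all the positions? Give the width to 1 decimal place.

Sort the longitudes: -173.3°, +177.0°, +177.5°.
Eastward gaps between consecutive values (wrapping around): 350.3°, 0.5°, 9.2°.
Largest gap = 350.3° ⇒ minimal covering band is its complement: 360° − 350.3° = 9.7°.
Band runs from +177.0° eastward to -173.3°, crossing the antimeridian.

9.7°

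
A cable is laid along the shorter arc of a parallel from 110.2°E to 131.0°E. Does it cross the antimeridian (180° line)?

Signed shortest Δλ = ((131.0 − 110.2 + 180) mod 360) − 180 = 20.8°.
Going east by 20.8° from +110.2° reaches +131.0° without touching 180°.

No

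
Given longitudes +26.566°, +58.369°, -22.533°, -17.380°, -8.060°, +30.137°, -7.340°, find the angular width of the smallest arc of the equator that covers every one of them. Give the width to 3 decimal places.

80.902°

Sort the longitudes: -22.533°, -17.380°, -8.060°, -7.340°, +26.566°, +30.137°, +58.369°.
Eastward gaps between consecutive values (wrapping around): 5.153°, 9.320°, 0.720°, 33.906°, 3.571°, 28.232°, 279.098°.
Largest gap = 279.098° ⇒ minimal covering band is its complement: 360° − 279.098° = 80.902°.
Band runs from -22.533° eastward to +58.369°.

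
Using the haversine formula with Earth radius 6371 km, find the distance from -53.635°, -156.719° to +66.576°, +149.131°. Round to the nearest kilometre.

Δλ = 149.131 − -156.719 = 305.850°; wrapped into (−180°, 180°]: -54.150°.
Δφ = 66.576 − -53.635 = 120.211°.
a = sin²(Δφ/2) + cos φ₁ · cos φ₂ · sin²(Δλ/2) = 0.800424.
c = 2·atan2(√a, √(1−a)) = 2.21536 rad → d = 6371·c ≈ 14114.04 km.

14114 km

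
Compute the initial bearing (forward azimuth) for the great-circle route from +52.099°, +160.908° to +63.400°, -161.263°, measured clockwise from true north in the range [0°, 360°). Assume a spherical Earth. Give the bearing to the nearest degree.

Δλ = -161.263 − 160.908 = -322.171°; wrapped into (−180°, 180°]: 37.829°.
θ = atan2( sin Δλ · cos φ₂ , cos φ₁ · sin φ₂ − sin φ₁ · cos φ₂ · cos Δλ )
  = atan2(0.27461, 0.27021) = 45.463° → normalised to [0°, 360°): 45.463°.

45°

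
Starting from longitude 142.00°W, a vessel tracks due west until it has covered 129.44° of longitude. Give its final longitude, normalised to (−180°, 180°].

88.56°E

Start at -142.00°; shift −129.44° → -271.44°.
-271.44° lies outside (−180°, 180°]; add 360° → +88.56°.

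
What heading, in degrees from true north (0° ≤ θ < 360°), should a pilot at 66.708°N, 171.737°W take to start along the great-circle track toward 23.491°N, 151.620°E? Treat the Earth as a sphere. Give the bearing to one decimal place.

226.6°

Δλ = 151.620 − -171.737 = 323.357°; wrapped into (−180°, 180°]: -36.643°.
θ = atan2( sin Δλ · cos φ₂ , cos φ₁ · sin φ₂ − sin φ₁ · cos φ₂ · cos Δλ )
  = atan2(-0.54736, -0.51828) = -133.437° → normalised to [0°, 360°): 226.563°.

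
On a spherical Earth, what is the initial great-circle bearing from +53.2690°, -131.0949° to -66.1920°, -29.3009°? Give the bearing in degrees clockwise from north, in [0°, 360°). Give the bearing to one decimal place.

Δλ = -29.3009 − -131.0949 = 101.7940°.
θ = atan2( sin Δλ · cos φ₂ , cos φ₁ · sin φ₂ − sin φ₁ · cos φ₂ · cos Δλ )
  = atan2(0.39515, -0.48104) = 140.599° → normalised to [0°, 360°): 140.599°.

140.6°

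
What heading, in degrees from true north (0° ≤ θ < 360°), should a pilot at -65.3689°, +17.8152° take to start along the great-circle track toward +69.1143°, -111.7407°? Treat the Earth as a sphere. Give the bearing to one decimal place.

Δλ = -111.7407 − 17.8152 = -129.5559°.
θ = atan2( sin Δλ · cos φ₂ , cos φ₁ · sin φ₂ − sin φ₁ · cos φ₂ · cos Δλ )
  = atan2(-0.27487, 0.18301) = -56.343° → normalised to [0°, 360°): 303.657°.

303.7°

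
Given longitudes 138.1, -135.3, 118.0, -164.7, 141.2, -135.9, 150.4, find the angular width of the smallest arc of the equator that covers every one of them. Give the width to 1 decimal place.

Sort the longitudes: -164.7°, -135.9°, -135.3°, +118.0°, +138.1°, +141.2°, +150.4°.
Eastward gaps between consecutive values (wrapping around): 28.8°, 0.6°, 253.3°, 20.1°, 3.1°, 9.2°, 44.9°.
Largest gap = 253.3° ⇒ minimal covering band is its complement: 360° − 253.3° = 106.7°.
Band runs from +118.0° eastward to -135.3°, crossing the antimeridian.

106.7°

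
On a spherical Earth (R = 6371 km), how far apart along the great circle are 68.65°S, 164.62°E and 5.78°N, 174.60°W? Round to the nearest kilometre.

8432 km

Δλ = -174.60 − 164.62 = -339.22°; wrapped into (−180°, 180°]: 20.78°.
Δφ = 5.78 − -68.65 = 74.43°.
a = sin²(Δφ/2) + cos φ₁ · cos φ₂ · sin²(Δλ/2) = 0.377573.
c = 2·atan2(√a, √(1−a)) = 1.32343 rad → d = 6371·c ≈ 8431.56 km.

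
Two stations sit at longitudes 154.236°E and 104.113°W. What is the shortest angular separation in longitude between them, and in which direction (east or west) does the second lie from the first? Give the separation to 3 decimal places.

Raw difference: -104.113 − 154.236 = -258.349°.
Normalise into (−180°, 180°]: -258.349° + 360° = 101.651°.
Positive ⇒ the second point lies to the east; separation 101.651°.

101.651° east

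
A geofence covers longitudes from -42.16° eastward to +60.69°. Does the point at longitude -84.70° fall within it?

Band width going east from -42.16° to +60.69°: ((60.69 − -42.16) mod 360) = 102.85°.
Offset of -84.70° east of the west edge: ((-84.70 − -42.16) mod 360) = 317.46°.
317.46° > 102.85° ⇒ outside.

No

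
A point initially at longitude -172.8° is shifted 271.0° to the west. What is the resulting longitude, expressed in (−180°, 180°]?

-83.8°

Start at -172.8°; shift −271.0° → -443.8°.
-443.8° lies outside (−180°, 180°]; add 360° → -83.8°.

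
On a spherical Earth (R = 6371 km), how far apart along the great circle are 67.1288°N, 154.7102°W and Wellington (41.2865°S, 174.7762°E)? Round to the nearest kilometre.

Δλ = 174.7762 − -154.7102 = 329.4864°; wrapped into (−180°, 180°]: -30.5136°.
Δφ = -41.2865 − 67.1288 = -108.4153°.
a = sin²(Δφ/2) + cos φ₁ · cos φ₂ · sin²(Δλ/2) = 0.678174.
c = 2·atan2(√a, √(1−a)) = 1.93515 rad → d = 6371·c ≈ 12328.86 km.

12329 km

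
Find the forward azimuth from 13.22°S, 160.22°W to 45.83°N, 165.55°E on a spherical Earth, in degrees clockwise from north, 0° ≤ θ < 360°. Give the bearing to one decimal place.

Δλ = 165.55 − -160.22 = 325.77°; wrapped into (−180°, 180°]: -34.23°.
θ = atan2( sin Δλ · cos φ₂ , cos φ₁ · sin φ₂ − sin φ₁ · cos φ₂ · cos Δλ )
  = atan2(-0.39196, 0.83001) = -25.278° → normalised to [0°, 360°): 334.722°.

334.7°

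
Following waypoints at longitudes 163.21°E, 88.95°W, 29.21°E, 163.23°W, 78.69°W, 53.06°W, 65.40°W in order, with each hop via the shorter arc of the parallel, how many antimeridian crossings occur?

2

Leg 1: +163.21° → -88.95°, shortest Δλ = 107.84° (east) — crosses 180°.
Leg 2: -88.95° → +29.21°, shortest Δλ = 118.16° (east) — does not cross 180°.
Leg 3: +29.21° → -163.23°, shortest Δλ = 167.56° (east) — crosses 180°.
Leg 4: -163.23° → -78.69°, shortest Δλ = 84.54° (east) — does not cross 180°.
Leg 5: -78.69° → -53.06°, shortest Δλ = 25.63° (east) — does not cross 180°.
Leg 6: -53.06° → -65.40°, shortest Δλ = -12.34° (west) — does not cross 180°.
Total crossings: 2.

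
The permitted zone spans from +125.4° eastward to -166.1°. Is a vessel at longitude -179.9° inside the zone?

Band width going east from +125.4° to -166.1°: ((-166.1 − 125.4) mod 360) = 68.5°.
Offset of -179.9° east of the west edge: ((-179.9 − 125.4) mod 360) = 54.7°.
54.7° ≤ 68.5° ⇒ inside.

Yes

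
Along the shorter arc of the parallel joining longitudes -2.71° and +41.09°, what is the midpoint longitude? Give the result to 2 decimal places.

+19.19°

Signed shortest Δλ from -2.71° to +41.09° is +43.80°.
Midpoint longitude = -2.71° + (+43.80°)/2 = -2.71° + 21.90° = +19.19°.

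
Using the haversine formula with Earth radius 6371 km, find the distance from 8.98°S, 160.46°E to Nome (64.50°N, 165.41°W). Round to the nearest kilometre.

8652 km

Δλ = -165.41 − 160.46 = -325.87°; wrapped into (−180°, 180°]: 34.13°.
Δφ = 64.50 − -8.98 = 73.48°.
a = sin²(Δφ/2) + cos φ₁ · cos φ₂ · sin²(Δλ/2) = 0.394445.
c = 2·atan2(√a, √(1−a)) = 1.35809 rad → d = 6371·c ≈ 8652.36 km.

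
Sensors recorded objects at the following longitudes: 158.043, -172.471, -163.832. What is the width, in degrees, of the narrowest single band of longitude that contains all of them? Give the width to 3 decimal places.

38.125°

Sort the longitudes: -172.471°, -163.832°, +158.043°.
Eastward gaps between consecutive values (wrapping around): 8.639°, 321.875°, 29.486°.
Largest gap = 321.875° ⇒ minimal covering band is its complement: 360° − 321.875° = 38.125°.
Band runs from +158.043° eastward to -163.832°, crossing the antimeridian.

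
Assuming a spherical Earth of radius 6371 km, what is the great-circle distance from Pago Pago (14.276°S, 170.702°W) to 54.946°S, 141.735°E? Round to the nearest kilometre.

6086 km

Δλ = 141.735 − -170.702 = 312.437°; wrapped into (−180°, 180°]: -47.563°.
Δφ = -54.946 − -14.276 = -40.670°.
a = sin²(Δφ/2) + cos φ₁ · cos φ₂ · sin²(Δλ/2) = 0.211273.
c = 2·atan2(√a, √(1−a)) = 0.95519 rad → d = 6371·c ≈ 6085.51 km.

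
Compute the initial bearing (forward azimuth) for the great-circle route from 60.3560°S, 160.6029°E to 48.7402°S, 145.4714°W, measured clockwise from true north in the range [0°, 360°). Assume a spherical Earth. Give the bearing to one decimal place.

Δλ = -145.4714 − 160.6029 = -306.0743°; wrapped into (−180°, 180°]: 53.9257°.
θ = atan2( sin Δλ · cos φ₂ , cos φ₁ · sin φ₂ − sin φ₁ · cos φ₂ · cos Δλ )
  = atan2(0.53302, -0.03432) = 93.684° → normalised to [0°, 360°): 93.684°.

93.7°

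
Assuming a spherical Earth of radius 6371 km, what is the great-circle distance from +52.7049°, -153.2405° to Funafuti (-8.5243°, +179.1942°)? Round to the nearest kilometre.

7293 km

Δλ = 179.1942 − -153.2405 = 332.4347°; wrapped into (−180°, 180°]: -27.5653°.
Δφ = -8.5243 − 52.7049 = -61.2292°.
a = sin²(Δφ/2) + cos φ₁ · cos φ₂ · sin²(Δλ/2) = 0.293357.
c = 2·atan2(√a, √(1−a)) = 1.14474 rad → d = 6371·c ≈ 7293.12 km.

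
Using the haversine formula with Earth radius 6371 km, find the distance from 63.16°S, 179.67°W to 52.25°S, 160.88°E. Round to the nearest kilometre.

1662 km

Δλ = 160.88 − -179.67 = 340.55°; wrapped into (−180°, 180°]: -19.45°.
Δφ = -52.25 − -63.16 = 10.91°.
a = sin²(Δφ/2) + cos φ₁ · cos φ₂ · sin²(Δλ/2) = 0.016924.
c = 2·atan2(√a, √(1−a)) = 0.26093 rad → d = 6371·c ≈ 1662.37 km.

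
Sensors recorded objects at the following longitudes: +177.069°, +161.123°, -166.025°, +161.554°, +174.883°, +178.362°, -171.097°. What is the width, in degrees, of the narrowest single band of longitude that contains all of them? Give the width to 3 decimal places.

32.852°

Sort the longitudes: -171.097°, -166.025°, +161.123°, +161.554°, +174.883°, +177.069°, +178.362°.
Eastward gaps between consecutive values (wrapping around): 5.072°, 327.148°, 0.431°, 13.329°, 2.186°, 1.293°, 10.541°.
Largest gap = 327.148° ⇒ minimal covering band is its complement: 360° − 327.148° = 32.852°.
Band runs from +161.123° eastward to -166.025°, crossing the antimeridian.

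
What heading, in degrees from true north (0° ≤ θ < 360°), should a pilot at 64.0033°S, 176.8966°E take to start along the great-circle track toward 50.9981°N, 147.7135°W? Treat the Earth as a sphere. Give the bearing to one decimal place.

Δλ = -147.7135 − 176.8966 = -324.6101°; wrapped into (−180°, 180°]: 35.3899°.
θ = atan2( sin Δλ · cos φ₂ , cos φ₁ · sin φ₂ − sin φ₁ · cos φ₂ · cos Δλ )
  = atan2(0.36448, 0.80178) = 24.446° → normalised to [0°, 360°): 24.446°.

24.4°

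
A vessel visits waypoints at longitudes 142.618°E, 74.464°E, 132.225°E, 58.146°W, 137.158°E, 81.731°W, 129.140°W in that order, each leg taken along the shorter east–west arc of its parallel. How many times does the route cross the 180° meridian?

3

Leg 1: +142.618° → +74.464°, shortest Δλ = -68.154° (west) — does not cross 180°.
Leg 2: +74.464° → +132.225°, shortest Δλ = 57.761° (east) — does not cross 180°.
Leg 3: +132.225° → -58.146°, shortest Δλ = 169.629° (east) — crosses 180°.
Leg 4: -58.146° → +137.158°, shortest Δλ = -164.696° (west) — crosses 180°.
Leg 5: +137.158° → -81.731°, shortest Δλ = 141.111° (east) — crosses 180°.
Leg 6: -81.731° → -129.140°, shortest Δλ = -47.409° (west) — does not cross 180°.
Total crossings: 3.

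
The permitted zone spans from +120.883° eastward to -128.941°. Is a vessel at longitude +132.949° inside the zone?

Yes

Band width going east from +120.883° to -128.941°: ((-128.941 − 120.883) mod 360) = 110.176°.
Offset of +132.949° east of the west edge: ((132.949 − 120.883) mod 360) = 12.066°.
12.066° ≤ 110.176° ⇒ inside.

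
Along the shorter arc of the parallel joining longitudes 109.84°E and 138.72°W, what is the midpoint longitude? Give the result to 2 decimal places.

165.56°E

Signed shortest Δλ from +109.84° to -138.72° is +111.44°.
Midpoint longitude = +109.84° + (+111.44°)/2 = +109.84° + 55.72° = +165.56°.
(The naïve average (+109.84 + -138.72)/2 = -14.44° is on the wrong side of the globe.)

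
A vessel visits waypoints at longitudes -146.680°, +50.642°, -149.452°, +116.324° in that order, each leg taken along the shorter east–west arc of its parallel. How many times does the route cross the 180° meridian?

3

Leg 1: -146.680° → +50.642°, shortest Δλ = -162.678° (west) — crosses 180°.
Leg 2: +50.642° → -149.452°, shortest Δλ = 159.906° (east) — crosses 180°.
Leg 3: -149.452° → +116.324°, shortest Δλ = -94.224° (west) — crosses 180°.
Total crossings: 3.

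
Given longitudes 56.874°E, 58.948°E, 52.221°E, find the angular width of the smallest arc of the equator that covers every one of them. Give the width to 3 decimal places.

6.727°

Sort the longitudes: +52.221°, +56.874°, +58.948°.
Eastward gaps between consecutive values (wrapping around): 4.653°, 2.074°, 353.273°.
Largest gap = 353.273° ⇒ minimal covering band is its complement: 360° − 353.273° = 6.727°.
Band runs from +52.221° eastward to +58.948°.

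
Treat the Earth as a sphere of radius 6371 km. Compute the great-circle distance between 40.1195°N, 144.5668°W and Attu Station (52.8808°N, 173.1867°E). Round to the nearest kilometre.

3468 km

Δλ = 173.1867 − -144.5668 = 317.7535°; wrapped into (−180°, 180°]: -42.2465°.
Δφ = 52.8808 − 40.1195 = 12.7613°.
a = sin²(Δφ/2) + cos φ₁ · cos φ₂ · sin²(Δλ/2) = 0.072283.
c = 2·atan2(√a, √(1−a)) = 0.54441 rad → d = 6371·c ≈ 3468.43 km.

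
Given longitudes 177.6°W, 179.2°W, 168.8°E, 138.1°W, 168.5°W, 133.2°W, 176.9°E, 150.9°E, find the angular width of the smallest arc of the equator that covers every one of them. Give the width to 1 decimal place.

75.9°

Sort the longitudes: -179.2°, -177.6°, -168.5°, -138.1°, -133.2°, +150.9°, +168.8°, +176.9°.
Eastward gaps between consecutive values (wrapping around): 1.6°, 9.1°, 30.4°, 4.9°, 284.1°, 17.9°, 8.1°, 3.9°.
Largest gap = 284.1° ⇒ minimal covering band is its complement: 360° − 284.1° = 75.9°.
Band runs from +150.9° eastward to -133.2°, crossing the antimeridian.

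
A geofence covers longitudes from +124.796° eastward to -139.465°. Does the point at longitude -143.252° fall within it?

Band width going east from +124.796° to -139.465°: ((-139.465 − 124.796) mod 360) = 95.739°.
Offset of -143.252° east of the west edge: ((-143.252 − 124.796) mod 360) = 91.952°.
91.952° ≤ 95.739° ⇒ inside.

Yes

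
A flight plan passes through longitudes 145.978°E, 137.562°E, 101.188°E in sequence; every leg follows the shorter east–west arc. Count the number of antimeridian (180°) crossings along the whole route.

0

Leg 1: +145.978° → +137.562°, shortest Δλ = -8.416° (west) — does not cross 180°.
Leg 2: +137.562° → +101.188°, shortest Δλ = -36.374° (west) — does not cross 180°.
Total crossings: 0.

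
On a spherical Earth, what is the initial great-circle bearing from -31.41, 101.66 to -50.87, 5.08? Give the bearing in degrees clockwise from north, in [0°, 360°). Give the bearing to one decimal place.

Δλ = 5.08 − 101.66 = -96.58°.
θ = atan2( sin Δλ · cos φ₂ , cos φ₁ · sin φ₂ − sin φ₁ · cos φ₂ · cos Δλ )
  = atan2(-0.62693, -0.69973) = -138.141° → normalised to [0°, 360°): 221.859°.

221.9°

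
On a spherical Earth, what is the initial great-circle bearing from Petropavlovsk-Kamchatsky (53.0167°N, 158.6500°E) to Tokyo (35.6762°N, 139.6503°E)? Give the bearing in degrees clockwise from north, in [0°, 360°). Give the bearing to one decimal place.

Δλ = 139.6503 − 158.6500 = -18.9997°.
θ = atan2( sin Δλ · cos φ₂ , cos φ₁ · sin φ₂ − sin φ₁ · cos φ₂ · cos Δλ )
  = atan2(-0.26446, -0.26270) = -134.808° → normalised to [0°, 360°): 225.192°.

225.2°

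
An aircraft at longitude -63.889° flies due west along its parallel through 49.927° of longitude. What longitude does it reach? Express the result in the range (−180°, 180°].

Start at -63.889°; shift −49.927° → -113.816°.
-113.816° already lies in (−180°, 180°].

-113.816°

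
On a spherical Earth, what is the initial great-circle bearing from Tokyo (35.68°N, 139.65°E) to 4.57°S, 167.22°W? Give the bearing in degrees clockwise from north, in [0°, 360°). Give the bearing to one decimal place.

117.4°

Δλ = -167.22 − 139.65 = -306.87°; wrapped into (−180°, 180°]: 53.13°.
θ = atan2( sin Δλ · cos φ₂ , cos φ₁ · sin φ₂ − sin φ₁ · cos φ₂ · cos Δλ )
  = atan2(0.79746, -0.41356) = 117.411° → normalised to [0°, 360°): 117.411°.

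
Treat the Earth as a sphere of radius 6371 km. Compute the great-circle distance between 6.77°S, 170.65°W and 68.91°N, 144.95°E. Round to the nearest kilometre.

Δλ = 144.95 − -170.65 = 315.60°; wrapped into (−180°, 180°]: -44.40°.
Δφ = 68.91 − -6.77 = 75.68°.
a = sin²(Δφ/2) + cos φ₁ · cos φ₂ · sin²(Δλ/2) = 0.427344.
c = 2·atan2(√a, √(1−a)) = 1.42497 rad → d = 6371·c ≈ 9078.48 km.

9078 km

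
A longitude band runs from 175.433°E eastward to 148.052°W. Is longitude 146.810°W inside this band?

Band width going east from +175.433° to -148.052°: ((-148.052 − 175.433) mod 360) = 36.515°.
Offset of -146.810° east of the west edge: ((-146.810 − 175.433) mod 360) = 37.757°.
37.757° > 36.515° ⇒ outside.

No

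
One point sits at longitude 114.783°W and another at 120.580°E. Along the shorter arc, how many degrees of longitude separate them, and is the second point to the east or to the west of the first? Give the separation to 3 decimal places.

Raw difference: 120.580 − -114.783 = 235.363°.
Normalise into (−180°, 180°]: 235.363° − 360° = -124.637°.
Negative ⇒ the second point lies to the west; separation 124.637°.

124.637° west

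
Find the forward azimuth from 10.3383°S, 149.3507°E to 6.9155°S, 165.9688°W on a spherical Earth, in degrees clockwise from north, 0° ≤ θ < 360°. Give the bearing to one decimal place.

89.3°

Δλ = -165.9688 − 149.3507 = -315.3195°; wrapped into (−180°, 180°]: 44.6805°.
θ = atan2( sin Δλ · cos φ₂ , cos φ₁ · sin φ₂ − sin φ₁ · cos φ₂ · cos Δλ )
  = atan2(0.69804, 0.00822) = 89.325° → normalised to [0°, 360°): 89.325°.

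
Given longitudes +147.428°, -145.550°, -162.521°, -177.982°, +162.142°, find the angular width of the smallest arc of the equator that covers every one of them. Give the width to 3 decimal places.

67.022°

Sort the longitudes: -177.982°, -162.521°, -145.550°, +147.428°, +162.142°.
Eastward gaps between consecutive values (wrapping around): 15.461°, 16.971°, 292.978°, 14.714°, 19.876°.
Largest gap = 292.978° ⇒ minimal covering band is its complement: 360° − 292.978° = 67.022°.
Band runs from +147.428° eastward to -145.550°, crossing the antimeridian.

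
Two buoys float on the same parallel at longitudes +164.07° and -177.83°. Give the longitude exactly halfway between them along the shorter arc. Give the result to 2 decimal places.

+173.12°

Signed shortest Δλ from +164.07° to -177.83° is +18.10°.
Midpoint longitude = +164.07° + (+18.10°)/2 = +164.07° + 9.05° = +173.12°.
(The naïve average (+164.07 + -177.83)/2 = -6.88° is on the wrong side of the globe.)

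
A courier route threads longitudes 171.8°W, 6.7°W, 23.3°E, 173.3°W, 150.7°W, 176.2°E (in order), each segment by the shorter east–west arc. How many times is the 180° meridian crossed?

2

Leg 1: -171.8° → -6.7°, shortest Δλ = 165.1° (east) — does not cross 180°.
Leg 2: -6.7° → +23.3°, shortest Δλ = 30.0° (east) — does not cross 180°.
Leg 3: +23.3° → -173.3°, shortest Δλ = 163.4° (east) — crosses 180°.
Leg 4: -173.3° → -150.7°, shortest Δλ = 22.6° (east) — does not cross 180°.
Leg 5: -150.7° → +176.2°, shortest Δλ = -33.1° (west) — crosses 180°.
Total crossings: 2.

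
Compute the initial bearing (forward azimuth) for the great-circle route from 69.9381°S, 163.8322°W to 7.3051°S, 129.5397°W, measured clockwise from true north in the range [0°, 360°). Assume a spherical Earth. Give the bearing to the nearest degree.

38°

Δλ = -129.5397 − -163.8322 = 34.2925°.
θ = atan2( sin Δλ · cos φ₂ , cos φ₁ · sin φ₂ − sin φ₁ · cos φ₂ · cos Δλ )
  = atan2(0.55884, 0.72613) = 37.583° → normalised to [0°, 360°): 37.583°.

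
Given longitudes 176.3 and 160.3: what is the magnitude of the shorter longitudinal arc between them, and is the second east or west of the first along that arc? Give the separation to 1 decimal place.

Raw difference: 160.3 − 176.3 = -16.0°.
Normalise into (−180°, 180°]: -16.0° stays -16.0°.
Negative ⇒ the second point lies to the west; separation 16.0°.

16.0° west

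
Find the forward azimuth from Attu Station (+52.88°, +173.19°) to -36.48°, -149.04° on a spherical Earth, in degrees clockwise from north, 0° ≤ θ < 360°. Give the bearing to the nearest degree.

150°

Δλ = -149.04 − 173.19 = -322.23°; wrapped into (−180°, 180°]: 37.77°.
θ = atan2( sin Δλ · cos φ₂ , cos φ₁ · sin φ₂ − sin φ₁ · cos φ₂ · cos Δλ )
  = atan2(0.49248, -0.86560) = 150.362° → normalised to [0°, 360°): 150.362°.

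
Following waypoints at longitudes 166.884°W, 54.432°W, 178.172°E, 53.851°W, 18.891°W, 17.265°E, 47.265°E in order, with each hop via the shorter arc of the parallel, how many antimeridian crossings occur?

Leg 1: -166.884° → -54.432°, shortest Δλ = 112.452° (east) — does not cross 180°.
Leg 2: -54.432° → +178.172°, shortest Δλ = -127.396° (west) — crosses 180°.
Leg 3: +178.172° → -53.851°, shortest Δλ = 127.977° (east) — crosses 180°.
Leg 4: -53.851° → -18.891°, shortest Δλ = 34.96° (east) — does not cross 180°.
Leg 5: -18.891° → +17.265°, shortest Δλ = 36.156° (east) — does not cross 180°.
Leg 6: +17.265° → +47.265°, shortest Δλ = 30.0° (east) — does not cross 180°.
Total crossings: 2.

2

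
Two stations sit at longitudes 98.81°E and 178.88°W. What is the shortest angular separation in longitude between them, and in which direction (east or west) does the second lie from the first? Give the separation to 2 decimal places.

82.31° east

Raw difference: -178.88 − 98.81 = -277.69°.
Normalise into (−180°, 180°]: -277.69° + 360° = 82.31°.
Positive ⇒ the second point lies to the east; separation 82.31°.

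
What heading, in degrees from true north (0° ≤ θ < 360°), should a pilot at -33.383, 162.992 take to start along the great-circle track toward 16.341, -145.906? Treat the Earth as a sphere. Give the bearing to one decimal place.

52.8°

Δλ = -145.906 − 162.992 = -308.898°; wrapped into (−180°, 180°]: 51.102°.
θ = atan2( sin Δλ · cos φ₂ , cos φ₁ · sin φ₂ − sin φ₁ · cos φ₂ · cos Δλ )
  = atan2(0.74683, 0.56649) = 52.819° → normalised to [0°, 360°): 52.819°.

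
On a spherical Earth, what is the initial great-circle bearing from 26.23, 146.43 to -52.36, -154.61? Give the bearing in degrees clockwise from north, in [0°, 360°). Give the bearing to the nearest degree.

148°

Δλ = -154.61 − 146.43 = -301.04°; wrapped into (−180°, 180°]: 58.96°.
θ = atan2( sin Δλ · cos φ₂ , cos φ₁ · sin φ₂ − sin φ₁ · cos φ₂ · cos Δλ )
  = atan2(0.52325, -0.84950) = 148.369° → normalised to [0°, 360°): 148.369°.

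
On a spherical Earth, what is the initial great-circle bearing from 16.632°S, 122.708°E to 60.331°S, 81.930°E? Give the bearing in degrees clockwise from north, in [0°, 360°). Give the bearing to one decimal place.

Δλ = 81.930 − 122.708 = -40.778°.
θ = atan2( sin Δλ · cos φ₂ , cos φ₁ · sin φ₂ − sin φ₁ · cos φ₂ · cos Δλ )
  = atan2(-0.32329, -0.72526) = -155.975° → normalised to [0°, 360°): 204.025°.

204.0°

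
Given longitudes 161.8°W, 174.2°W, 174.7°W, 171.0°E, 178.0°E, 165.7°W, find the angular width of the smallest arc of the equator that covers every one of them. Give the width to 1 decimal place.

Sort the longitudes: -174.7°, -174.2°, -165.7°, -161.8°, +171.0°, +178.0°.
Eastward gaps between consecutive values (wrapping around): 0.5°, 8.5°, 3.9°, 332.8°, 7.0°, 7.3°.
Largest gap = 332.8° ⇒ minimal covering band is its complement: 360° − 332.8° = 27.2°.
Band runs from +171.0° eastward to -161.8°, crossing the antimeridian.

27.2°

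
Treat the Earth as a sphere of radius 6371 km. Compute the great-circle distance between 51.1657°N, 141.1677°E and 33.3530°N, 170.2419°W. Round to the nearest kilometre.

4361 km

Δλ = -170.2419 − 141.1677 = -311.4096°; wrapped into (−180°, 180°]: 48.5904°.
Δφ = 33.3530 − 51.1657 = -17.8127°.
a = sin²(Δφ/2) + cos φ₁ · cos φ₂ · sin²(Δλ/2) = 0.112637.
c = 2·atan2(√a, √(1−a)) = 0.68452 rad → d = 6371·c ≈ 4361.05 km.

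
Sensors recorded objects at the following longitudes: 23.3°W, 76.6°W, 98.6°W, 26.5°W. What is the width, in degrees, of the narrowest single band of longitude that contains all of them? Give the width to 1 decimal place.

Sort the longitudes: -98.6°, -76.6°, -26.5°, -23.3°.
Eastward gaps between consecutive values (wrapping around): 22.0°, 50.1°, 3.2°, 284.7°.
Largest gap = 284.7° ⇒ minimal covering band is its complement: 360° − 284.7° = 75.3°.
Band runs from -98.6° eastward to -23.3°.

75.3°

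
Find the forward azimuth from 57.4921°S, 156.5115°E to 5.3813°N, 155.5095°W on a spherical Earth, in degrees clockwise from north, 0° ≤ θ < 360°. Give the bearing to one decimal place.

50.4°

Δλ = -155.5095 − 156.5115 = -312.0210°; wrapped into (−180°, 180°]: 47.9790°.
θ = atan2( sin Δλ · cos φ₂ , cos φ₁ · sin φ₂ − sin φ₁ · cos φ₂ · cos Δλ )
  = atan2(0.73963, 0.61243) = 50.374° → normalised to [0°, 360°): 50.374°.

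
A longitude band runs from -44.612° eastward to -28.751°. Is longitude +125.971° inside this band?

Band width going east from -44.612° to -28.751°: ((-28.751 − -44.612) mod 360) = 15.861°.
Offset of +125.971° east of the west edge: ((125.971 − -44.612) mod 360) = 170.583°.
170.583° > 15.861° ⇒ outside.

No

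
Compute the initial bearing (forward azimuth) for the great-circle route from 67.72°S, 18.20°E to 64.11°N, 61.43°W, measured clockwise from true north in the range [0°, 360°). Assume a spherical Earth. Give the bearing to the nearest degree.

Δλ = -61.43 − 18.20 = -79.63°.
θ = atan2( sin Δλ · cos φ₂ , cos φ₁ · sin φ₂ − sin φ₁ · cos φ₂ · cos Δλ )
  = atan2(-0.42951, 0.41381) = -46.067° → normalised to [0°, 360°): 313.933°.

314°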